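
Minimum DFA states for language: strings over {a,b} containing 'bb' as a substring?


KMP-style automaton: 2 progress states + 1 absorbing accept = 3
Minimal DFA: 3 states


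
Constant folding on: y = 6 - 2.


6 - 2 = 4 at compile time
Optimized: y = 4


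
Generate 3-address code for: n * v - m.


Break into single-operator statements:
t1 = n * v
t2 = t1 - m


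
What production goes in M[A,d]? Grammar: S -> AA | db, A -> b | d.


For [A, d]: 'd' ∈ FIRST(d)
Entry: A -> d


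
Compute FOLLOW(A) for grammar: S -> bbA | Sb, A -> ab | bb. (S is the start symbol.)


$ ∈ FOLLOW(S). For each A -> αBβ: add FIRST(β)\{ε} to FOLLOW(B); if β nullable, add FOLLOW(A).
FOLLOW(A) = {$, b}


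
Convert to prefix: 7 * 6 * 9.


left-to-right (same/higher precedence on left): tree is (* (* 7 6) 9)
Prefix: * * 7 6 9


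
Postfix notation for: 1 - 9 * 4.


* has higher precedence, evaluate 9*4 first
Postfix: 1 9 4 * -


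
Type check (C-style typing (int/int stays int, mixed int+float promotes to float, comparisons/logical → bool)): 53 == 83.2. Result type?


Operand types: int == float
Rule: comparison yields bool
Result type: bool


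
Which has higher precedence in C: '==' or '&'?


'==' is equality (level 6); '&' is bitwise AND (level 5)
Higher level binds tighter
'==' has higher precedence than '&'


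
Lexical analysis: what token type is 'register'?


Pattern: reserved word
Type: KEYWORD


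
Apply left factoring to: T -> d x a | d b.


Common prefix: 'd'
Factored: T -> d T', T' -> x a | b


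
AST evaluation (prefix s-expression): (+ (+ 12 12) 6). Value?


Evaluate inner: (+ 12 12) = 24
Evaluate root: (+ 24 6) = 30
Result: 30


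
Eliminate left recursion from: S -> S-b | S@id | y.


Left-recursive alternatives: S-b, S@id; non-recursive: y
Introduce S': S -> yS', S' -> -bS' | @idS' | ε


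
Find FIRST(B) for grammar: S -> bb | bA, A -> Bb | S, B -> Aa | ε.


Per alternative of B: FIRST(Aa) = {b}; FIRST(ε) = {ε}
FIRST(B) = {b, ε}


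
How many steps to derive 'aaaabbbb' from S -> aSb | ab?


Derivation: S => aSb => aaSbb => aaaSbbb => aaaabbbb
Steps: 4


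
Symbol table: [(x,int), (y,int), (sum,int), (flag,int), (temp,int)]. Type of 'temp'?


Lookup 'temp' → type int


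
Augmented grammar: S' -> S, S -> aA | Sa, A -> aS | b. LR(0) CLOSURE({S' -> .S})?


Start: S' -> .S
For each item with dot before a nonterminal B, add B -> .γ for every B-production
Closure: [S' -> .S, S -> .aA, S -> .Sa]


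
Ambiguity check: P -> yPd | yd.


balanced y^n…d^n: each string has a unique parse
Unambiguous


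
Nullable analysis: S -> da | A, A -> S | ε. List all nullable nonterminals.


A nonterminal is nullable iff some alternative derives ε (directly, or every symbol in it is nullable)
Nullable: {A, S}


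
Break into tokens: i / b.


Scan left to right, longest-match per lexeme
Tokens: ID(i), OP(/), ID(b)


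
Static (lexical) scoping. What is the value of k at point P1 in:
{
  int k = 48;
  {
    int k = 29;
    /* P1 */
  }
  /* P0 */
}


k declared in the same block as P1
k = 29


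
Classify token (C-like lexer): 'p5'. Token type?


Pattern: letter/underscore followed by alphanumerics, not a keyword
Type: IDENTIFIER


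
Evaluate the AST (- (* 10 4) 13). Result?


Evaluate inner: (* 10 4) = 40
Evaluate root: (- 40 13) = 27
Result: 27


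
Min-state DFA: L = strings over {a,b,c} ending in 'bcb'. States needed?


Track the longest suffix of input matching a prefix of 'bcb': 4 classes (prefixes of length 0..3)
Minimal DFA: 4 states


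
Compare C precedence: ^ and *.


'*' is multiplicative (level 10); '^' is bitwise XOR (level 4)
Higher level binds tighter
'*' has higher precedence than '^'


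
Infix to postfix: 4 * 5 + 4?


Left to right (same or higher precedence on left)
Postfix: 4 5 * 4 +


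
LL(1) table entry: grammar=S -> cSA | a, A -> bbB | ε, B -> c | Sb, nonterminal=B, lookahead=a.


For [B, a]: 'a' ∈ FIRST(Sb)
Entry: B -> Sb


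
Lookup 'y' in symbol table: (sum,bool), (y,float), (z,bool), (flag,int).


Lookup 'y' → type float


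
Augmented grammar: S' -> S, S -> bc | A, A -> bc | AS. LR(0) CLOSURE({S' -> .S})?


Start: S' -> .S
For each item with dot before a nonterminal B, add B -> .γ for every B-production
Closure: [S' -> .S, S -> .bc, S -> .A, A -> .bc, A -> .AS]


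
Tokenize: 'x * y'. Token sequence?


Scan left to right, longest-match per lexeme
Tokens: ID(x), OP(*), ID(y)


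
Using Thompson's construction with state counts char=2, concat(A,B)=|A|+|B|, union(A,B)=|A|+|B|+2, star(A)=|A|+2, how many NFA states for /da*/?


Syntax tree has 2 char leaf(s), 0 union(s), 1 star(s)
chars contribute 2×2 = 4; each union adds +2; each star adds +2
Total: 4 + 0 + 2 = 6 states


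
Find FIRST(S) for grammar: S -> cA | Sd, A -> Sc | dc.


Per alternative of S: FIRST(cA) = {c}; FIRST(Sd) = {c}
FIRST(S) = {c}


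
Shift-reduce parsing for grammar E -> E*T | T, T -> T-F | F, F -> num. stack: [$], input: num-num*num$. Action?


no handle on stack; shift 'num'
Action: shift


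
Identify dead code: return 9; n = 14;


statement follows a return and is unreachable
Dead: 'n = 14'


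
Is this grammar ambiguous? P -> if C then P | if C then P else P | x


dangling else: 'if C then if C then x else x' parses two ways
Ambiguous


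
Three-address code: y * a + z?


Break into single-operator statements:
t1 = y * a
t2 = t1 + z


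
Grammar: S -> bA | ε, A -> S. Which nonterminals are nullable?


A nonterminal is nullable iff some alternative derives ε (directly, or every symbol in it is nullable)
Nullable: {A, S}


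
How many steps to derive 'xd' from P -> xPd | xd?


Derivation: P => xd
Steps: 1


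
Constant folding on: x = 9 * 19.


9 * 19 = 171 at compile time
Optimized: x = 171


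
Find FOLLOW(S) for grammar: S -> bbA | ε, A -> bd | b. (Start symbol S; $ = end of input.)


$ ∈ FOLLOW(S). For each A -> αBβ: add FIRST(β)\{ε} to FOLLOW(B); if β nullable, add FOLLOW(A).
FOLLOW(S) = {$}


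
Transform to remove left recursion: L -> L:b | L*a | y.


Left-recursive alternatives: L:b, L*a; non-recursive: y
Introduce L': L -> yL', L' -> :bL' | *aL' | ε


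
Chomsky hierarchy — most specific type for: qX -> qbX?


LHS has context (more than one symbol) and |LHS| ≤ |RHS|
Classification: Type 1 (Context-Sensitive)


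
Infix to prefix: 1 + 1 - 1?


left-to-right (same/higher precedence on left): tree is (- (+ 1 1) 1)
Prefix: - + 1 1 1


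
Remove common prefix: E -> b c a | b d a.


Common prefix: 'b'
Factored: E -> b E', E' -> c a | d a


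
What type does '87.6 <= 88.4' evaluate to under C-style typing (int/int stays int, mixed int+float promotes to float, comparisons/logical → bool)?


Operand types: float <= float
Rule: comparison yields bool
Result type: bool


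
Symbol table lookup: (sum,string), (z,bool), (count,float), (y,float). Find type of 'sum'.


Lookup 'sum' → type string


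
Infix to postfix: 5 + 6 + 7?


Left to right (same or higher precedence on left)
Postfix: 5 6 + 7 +


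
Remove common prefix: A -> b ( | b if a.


Common prefix: 'b'
Factored: A -> b A', A' -> ( | if a


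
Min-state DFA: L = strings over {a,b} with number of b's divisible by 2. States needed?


Track (count of b) mod 2: states 0..1, accept at 0
Minimal DFA: 2 states


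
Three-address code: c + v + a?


Break into single-operator statements:
t1 = c + v
t2 = t1 + a


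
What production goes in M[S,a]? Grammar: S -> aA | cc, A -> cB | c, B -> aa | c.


For [S, a]: 'a' ∈ FIRST(aA)
Entry: S -> aA


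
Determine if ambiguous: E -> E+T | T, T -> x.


precedence layered via separate nonterminal T: deterministic
Unambiguous


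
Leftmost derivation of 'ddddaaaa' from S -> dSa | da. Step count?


Derivation: S => dSa => ddSaa => dddSaaa => ddddaaaa
Steps: 4


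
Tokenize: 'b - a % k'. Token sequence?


Scan left to right, longest-match per lexeme
Tokens: ID(b), OP(-), ID(a), OP(%), ID(k)


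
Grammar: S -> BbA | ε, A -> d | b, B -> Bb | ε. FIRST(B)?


Per alternative of B: FIRST(Bb) = {b}; FIRST(ε) = {ε}
FIRST(B) = {b, ε}


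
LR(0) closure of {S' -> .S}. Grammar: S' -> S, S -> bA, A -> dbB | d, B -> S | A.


Start: S' -> .S
For each item with dot before a nonterminal B, add B -> .γ for every B-production
Closure: [S' -> .S, S -> .bA]


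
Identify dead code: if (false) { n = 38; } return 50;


condition is constant false, so the whole block is unreachable
Dead: 'if (false) { n = 38; }'


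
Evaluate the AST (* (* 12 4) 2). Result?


Evaluate inner: (* 12 4) = 48
Evaluate root: (* 48 2) = 96
Result: 96


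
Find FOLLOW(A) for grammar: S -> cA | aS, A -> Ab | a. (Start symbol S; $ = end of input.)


$ ∈ FOLLOW(S). For each A -> αBβ: add FIRST(β)\{ε} to FOLLOW(B); if β nullable, add FOLLOW(A).
FOLLOW(A) = {$, b}


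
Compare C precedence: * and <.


'*' is multiplicative (level 10); '<' is relational (level 7)
Higher level binds tighter
'*' has higher precedence than '<'


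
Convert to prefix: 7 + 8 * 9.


'*' binds tighter: tree is (+ 7 (* 8 9))
Prefix: + 7 * 8 9


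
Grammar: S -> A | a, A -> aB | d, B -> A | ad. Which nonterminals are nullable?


A nonterminal is nullable iff some alternative derives ε (directly, or every symbol in it is nullable)
Nullable: {}


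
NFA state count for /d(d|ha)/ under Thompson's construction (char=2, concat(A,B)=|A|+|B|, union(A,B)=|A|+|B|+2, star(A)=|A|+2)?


Syntax tree has 4 char leaf(s), 1 union(s), 0 star(s)
chars contribute 4×2 = 8; each union adds +2; each star adds +2
Total: 8 + 2 + 0 = 10 states


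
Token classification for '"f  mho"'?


Pattern: double-quoted sequence
Type: STRING_LITERAL


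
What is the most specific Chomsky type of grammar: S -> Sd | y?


Left-linear: every RHS is a terminal or one nonterminal followed by a terminal
Classification: Type 3 (Regular)


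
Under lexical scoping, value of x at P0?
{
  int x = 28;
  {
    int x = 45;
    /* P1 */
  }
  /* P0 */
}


x declared in the same block as P0
x = 28


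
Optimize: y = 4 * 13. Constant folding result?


4 * 13 = 52 at compile time
Optimized: y = 52


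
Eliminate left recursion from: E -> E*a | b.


Left-recursive alternatives: E*a; non-recursive: b
Introduce E': E -> bE', E' -> *aE' | ε


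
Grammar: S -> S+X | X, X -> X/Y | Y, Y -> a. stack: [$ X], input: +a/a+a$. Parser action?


lookahead ∉ {/} so X won't extend; reduce S -> X
Action: reduce (S -> X)


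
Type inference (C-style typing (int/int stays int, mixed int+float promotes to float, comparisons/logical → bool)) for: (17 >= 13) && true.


Operand types: bool && bool
Rule: logical operators take bool operands and yield bool
Result type: bool


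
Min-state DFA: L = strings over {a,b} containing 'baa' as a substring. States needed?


KMP-style automaton: 3 progress states + 1 absorbing accept = 4
Minimal DFA: 4 states


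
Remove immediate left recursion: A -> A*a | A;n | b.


Left-recursive alternatives: A*a, A;n; non-recursive: b
Introduce A': A -> bA', A' -> *aA' | ;nA' | ε


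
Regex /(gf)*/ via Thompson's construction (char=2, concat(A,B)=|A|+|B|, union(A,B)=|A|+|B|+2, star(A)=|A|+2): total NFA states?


Syntax tree has 2 char leaf(s), 0 union(s), 1 star(s)
chars contribute 2×2 = 4; each union adds +2; each star adds +2
Total: 4 + 0 + 2 = 6 states


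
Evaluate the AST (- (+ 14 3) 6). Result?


Evaluate inner: (+ 14 3) = 17
Evaluate root: (- 17 6) = 11
Result: 11


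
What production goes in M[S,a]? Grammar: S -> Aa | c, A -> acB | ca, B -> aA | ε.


For [S, a]: 'a' ∈ FIRST(Aa)
Entry: S -> Aa


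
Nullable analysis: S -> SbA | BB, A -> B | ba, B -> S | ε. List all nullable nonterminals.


A nonterminal is nullable iff some alternative derives ε (directly, or every symbol in it is nullable)
Nullable: {A, B, S}


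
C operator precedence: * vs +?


'*' is multiplicative (level 10); '+' is additive (level 9)
Higher level binds tighter
'*' has higher precedence than '+'


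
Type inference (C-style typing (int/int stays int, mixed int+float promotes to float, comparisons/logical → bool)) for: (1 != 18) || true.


Operand types: bool || bool
Rule: logical operators take bool operands and yield bool
Result type: bool


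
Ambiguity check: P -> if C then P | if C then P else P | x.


dangling else: 'if C then if C then x else x' parses two ways
Ambiguous


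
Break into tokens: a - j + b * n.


Scan left to right, longest-match per lexeme
Tokens: ID(a), OP(-), ID(j), OP(+), ID(b), OP(*), ID(n)


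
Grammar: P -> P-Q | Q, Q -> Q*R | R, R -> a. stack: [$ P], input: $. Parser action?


start symbol P on stack, input exhausted
Action: accept


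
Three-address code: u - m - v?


Break into single-operator statements:
t1 = u - m
t2 = t1 - v


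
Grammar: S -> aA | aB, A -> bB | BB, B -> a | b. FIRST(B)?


Per alternative of B: FIRST(a) = {a}; FIRST(b) = {b}
FIRST(B) = {a, b}


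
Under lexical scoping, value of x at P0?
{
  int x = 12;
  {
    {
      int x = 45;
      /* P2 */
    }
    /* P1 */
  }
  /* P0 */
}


x declared in the same block as P0
x = 12


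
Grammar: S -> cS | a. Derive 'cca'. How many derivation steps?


Derivation: S => cS => ccS => cca
Steps: 3


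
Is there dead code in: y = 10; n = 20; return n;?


y is assigned but never read
Dead: 'y = 10'


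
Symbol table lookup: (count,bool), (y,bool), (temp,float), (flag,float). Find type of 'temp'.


Lookup 'temp' → type float


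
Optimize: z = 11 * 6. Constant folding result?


11 * 6 = 66 at compile time
Optimized: z = 66


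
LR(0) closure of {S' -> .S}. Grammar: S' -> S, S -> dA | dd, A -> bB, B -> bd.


Start: S' -> .S
For each item with dot before a nonterminal B, add B -> .γ for every B-production
Closure: [S' -> .S, S -> .dA, S -> .dd]


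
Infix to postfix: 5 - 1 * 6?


* has higher precedence, evaluate 1*6 first
Postfix: 5 1 6 * -


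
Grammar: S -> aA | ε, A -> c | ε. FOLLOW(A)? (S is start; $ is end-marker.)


$ ∈ FOLLOW(S). For each A -> αBβ: add FIRST(β)\{ε} to FOLLOW(B); if β nullable, add FOLLOW(A).
FOLLOW(A) = {$}


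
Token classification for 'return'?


Pattern: reserved word
Type: KEYWORD


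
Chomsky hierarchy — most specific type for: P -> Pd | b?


Left-linear: every RHS is a terminal or one nonterminal followed by a terminal
Classification: Type 3 (Regular)


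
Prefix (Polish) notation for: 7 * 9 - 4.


left-to-right (same/higher precedence on left): tree is (- (* 7 9) 4)
Prefix: - * 7 9 4


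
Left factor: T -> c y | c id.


Common prefix: 'c'
Factored: T -> c T', T' -> y | id


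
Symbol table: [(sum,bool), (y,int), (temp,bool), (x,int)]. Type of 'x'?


Lookup 'x' → type int


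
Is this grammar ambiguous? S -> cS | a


right-linear, alternatives start with distinct terminals 'c' vs 'a': unique leftmost derivation
Unambiguous


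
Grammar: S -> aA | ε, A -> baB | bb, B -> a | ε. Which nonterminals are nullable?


A nonterminal is nullable iff some alternative derives ε (directly, or every symbol in it is nullable)
Nullable: {B, S}


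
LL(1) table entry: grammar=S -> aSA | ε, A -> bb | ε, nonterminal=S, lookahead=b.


For [S, b]: ε is nullable and 'b' ∈ FOLLOW(S)
Entry: S -> ε


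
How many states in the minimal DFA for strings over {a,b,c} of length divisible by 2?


Track length mod 2: states 0..1, accept at 0
Minimal DFA: 2 states


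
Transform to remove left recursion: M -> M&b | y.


Left-recursive alternatives: M&b; non-recursive: y
Introduce M': M -> yM', M' -> &bM' | ε


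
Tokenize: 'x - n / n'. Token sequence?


Scan left to right, longest-match per lexeme
Tokens: ID(x), OP(-), ID(n), OP(/), ID(n)


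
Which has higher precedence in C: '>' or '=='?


'>' is relational (level 7); '==' is equality (level 6)
Higher level binds tighter
'>' has higher precedence than '=='


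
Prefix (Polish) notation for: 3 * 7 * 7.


left-to-right (same/higher precedence on left): tree is (* (* 3 7) 7)
Prefix: * * 3 7 7


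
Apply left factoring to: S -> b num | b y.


Common prefix: 'b'
Factored: S -> b S', S' -> num | y


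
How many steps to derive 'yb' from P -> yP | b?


Derivation: P => yP => yb
Steps: 2


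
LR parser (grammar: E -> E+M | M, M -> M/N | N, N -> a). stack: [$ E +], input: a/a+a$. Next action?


no handle ('E+' is not any RHS); shift 'a'
Action: shift


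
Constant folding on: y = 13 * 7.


13 * 7 = 91 at compile time
Optimized: y = 91


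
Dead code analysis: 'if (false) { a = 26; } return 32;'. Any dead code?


condition is constant false, so the whole block is unreachable
Dead: 'if (false) { a = 26; }'


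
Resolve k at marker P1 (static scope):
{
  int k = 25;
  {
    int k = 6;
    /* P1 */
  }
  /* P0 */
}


k declared in the same block as P1
k = 6


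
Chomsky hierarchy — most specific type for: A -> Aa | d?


Left-linear: every RHS is a terminal or one nonterminal followed by a terminal
Classification: Type 3 (Regular)


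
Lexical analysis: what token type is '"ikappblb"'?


Pattern: double-quoted sequence
Type: STRING_LITERAL


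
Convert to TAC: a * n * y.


Break into single-operator statements:
t1 = a * n
t2 = t1 * y


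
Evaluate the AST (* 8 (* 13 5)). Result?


Evaluate inner: (* 13 5) = 65
Evaluate root: (* 8 65) = 520
Result: 520


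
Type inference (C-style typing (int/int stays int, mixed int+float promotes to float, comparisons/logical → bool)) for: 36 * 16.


Operand types: int * int
Rule: mixed int/float promotes to float; int/int stays int
Result type: int


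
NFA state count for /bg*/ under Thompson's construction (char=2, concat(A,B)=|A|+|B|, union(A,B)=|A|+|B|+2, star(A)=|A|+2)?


Syntax tree has 2 char leaf(s), 0 union(s), 1 star(s)
chars contribute 2×2 = 4; each union adds +2; each star adds +2
Total: 4 + 0 + 2 = 6 states


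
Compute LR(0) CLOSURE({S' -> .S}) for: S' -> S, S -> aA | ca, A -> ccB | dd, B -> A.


Start: S' -> .S
For each item with dot before a nonterminal B, add B -> .γ for every B-production
Closure: [S' -> .S, S -> .aA, S -> .ca]


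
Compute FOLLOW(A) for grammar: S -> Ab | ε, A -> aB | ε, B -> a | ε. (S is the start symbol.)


$ ∈ FOLLOW(S). For each A -> αBβ: add FIRST(β)\{ε} to FOLLOW(B); if β nullable, add FOLLOW(A).
FOLLOW(A) = {b}


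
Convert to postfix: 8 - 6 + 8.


Left to right (same or higher precedence on left)
Postfix: 8 6 - 8 +


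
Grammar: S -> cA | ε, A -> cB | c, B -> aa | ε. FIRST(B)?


Per alternative of B: FIRST(aa) = {a}; FIRST(ε) = {ε}
FIRST(B) = {a, ε}


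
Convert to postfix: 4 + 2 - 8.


Left to right (same or higher precedence on left)
Postfix: 4 2 + 8 -


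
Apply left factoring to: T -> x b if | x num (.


Common prefix: 'x'
Factored: T -> x T', T' -> b if | num (


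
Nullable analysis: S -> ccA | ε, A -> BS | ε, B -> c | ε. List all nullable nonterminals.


A nonterminal is nullable iff some alternative derives ε (directly, or every symbol in it is nullable)
Nullable: {A, B, S}


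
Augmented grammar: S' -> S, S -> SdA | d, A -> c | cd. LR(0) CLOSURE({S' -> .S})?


Start: S' -> .S
For each item with dot before a nonterminal B, add B -> .γ for every B-production
Closure: [S' -> .S, S -> .SdA, S -> .d]


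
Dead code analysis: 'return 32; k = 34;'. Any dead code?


statement follows a return and is unreachable
Dead: 'k = 34'


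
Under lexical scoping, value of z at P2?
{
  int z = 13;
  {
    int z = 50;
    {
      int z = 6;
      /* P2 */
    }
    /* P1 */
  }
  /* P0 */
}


z declared in the same block as P2
z = 6


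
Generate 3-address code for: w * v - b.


Break into single-operator statements:
t1 = w * v
t2 = t1 - b


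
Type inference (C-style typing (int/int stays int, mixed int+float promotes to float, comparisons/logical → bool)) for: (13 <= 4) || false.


Operand types: bool || bool
Rule: logical operators take bool operands and yield bool
Result type: bool


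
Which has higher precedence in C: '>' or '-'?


'-' is additive (level 9); '>' is relational (level 7)
Higher level binds tighter
'-' has higher precedence than '>'


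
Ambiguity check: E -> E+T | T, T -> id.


precedence layered via separate nonterminal T: deterministic
Unambiguous


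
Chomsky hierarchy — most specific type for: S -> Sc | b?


Left-linear: every RHS is a terminal or one nonterminal followed by a terminal
Classification: Type 3 (Regular)


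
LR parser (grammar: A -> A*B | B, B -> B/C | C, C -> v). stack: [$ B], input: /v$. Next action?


shift '/' to continue B -> B/C
Action: shift


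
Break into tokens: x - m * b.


Scan left to right, longest-match per lexeme
Tokens: ID(x), OP(-), ID(m), OP(*), ID(b)


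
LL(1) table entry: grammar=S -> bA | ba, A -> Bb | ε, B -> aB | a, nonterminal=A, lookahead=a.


For [A, a]: 'a' ∈ FIRST(Bb)
Entry: A -> Bb


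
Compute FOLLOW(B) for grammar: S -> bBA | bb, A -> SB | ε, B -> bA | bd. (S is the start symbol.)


$ ∈ FOLLOW(S). For each A -> αBβ: add FIRST(β)\{ε} to FOLLOW(B); if β nullable, add FOLLOW(A).
FOLLOW(B) = {$, b}


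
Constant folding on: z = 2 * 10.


2 * 10 = 20 at compile time
Optimized: z = 20


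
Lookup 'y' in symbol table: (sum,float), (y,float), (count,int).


Lookup 'y' → type float


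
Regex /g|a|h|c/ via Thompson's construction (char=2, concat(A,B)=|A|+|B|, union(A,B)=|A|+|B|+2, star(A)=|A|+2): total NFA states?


Syntax tree has 4 char leaf(s), 3 union(s), 0 star(s)
chars contribute 4×2 = 8; each union adds +2; each star adds +2
Total: 8 + 6 + 0 = 14 states


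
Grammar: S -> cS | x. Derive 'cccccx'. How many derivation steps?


Derivation: S => cS => ccS => cccS => ccccS => cccccS => cccccx
Steps: 6


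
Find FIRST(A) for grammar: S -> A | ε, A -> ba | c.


Per alternative of A: FIRST(ba) = {b}; FIRST(c) = {c}
FIRST(A) = {b, c}


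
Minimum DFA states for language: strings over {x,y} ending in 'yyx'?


Track the longest suffix of input matching a prefix of 'yyx': 4 classes (prefixes of length 0..3)
Minimal DFA: 4 states


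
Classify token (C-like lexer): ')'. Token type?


Pattern: delimiter/punctuation
Type: PUNCTUATION


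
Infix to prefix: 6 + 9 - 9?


left-to-right (same/higher precedence on left): tree is (- (+ 6 9) 9)
Prefix: - + 6 9 9


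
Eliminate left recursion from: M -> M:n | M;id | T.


Left-recursive alternatives: M:n, M;id; non-recursive: T
Introduce M': M -> TM', M' -> :nM' | ;idM' | ε


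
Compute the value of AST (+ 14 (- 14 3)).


Evaluate inner: (- 14 3) = 11
Evaluate root: (+ 14 11) = 25
Result: 25


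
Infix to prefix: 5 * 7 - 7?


left-to-right (same/higher precedence on left): tree is (- (* 5 7) 7)
Prefix: - * 5 7 7


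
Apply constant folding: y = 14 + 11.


14 + 11 = 25 at compile time
Optimized: y = 25


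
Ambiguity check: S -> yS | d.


right-linear, alternatives start with distinct terminals 'y' vs 'd': unique leftmost derivation
Unambiguous


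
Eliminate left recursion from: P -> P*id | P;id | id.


Left-recursive alternatives: P*id, P;id; non-recursive: id
Introduce P': P -> idP', P' -> *idP' | ;idP' | ε


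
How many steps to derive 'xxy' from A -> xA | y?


Derivation: A => xA => xxA => xxy
Steps: 3


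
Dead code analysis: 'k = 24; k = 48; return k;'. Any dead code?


first assignment to k is overwritten before any read
Dead: 'k = 24'


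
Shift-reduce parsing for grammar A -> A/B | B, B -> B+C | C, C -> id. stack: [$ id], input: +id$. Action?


'id' on top is the handle for C -> id
Action: reduce (C -> id)


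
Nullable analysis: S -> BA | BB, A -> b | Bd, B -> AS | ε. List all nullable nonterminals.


A nonterminal is nullable iff some alternative derives ε (directly, or every symbol in it is nullable)
Nullable: {B, S}


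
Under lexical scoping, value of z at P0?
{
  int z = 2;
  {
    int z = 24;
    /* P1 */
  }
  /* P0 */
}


z declared in the same block as P0
z = 2


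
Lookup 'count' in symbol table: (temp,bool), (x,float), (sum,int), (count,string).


Lookup 'count' → type string


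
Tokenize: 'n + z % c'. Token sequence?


Scan left to right, longest-match per lexeme
Tokens: ID(n), OP(+), ID(z), OP(%), ID(c)


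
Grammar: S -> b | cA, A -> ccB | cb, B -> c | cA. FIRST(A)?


Per alternative of A: FIRST(ccB) = {c}; FIRST(cb) = {c}
FIRST(A) = {c}


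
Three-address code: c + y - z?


Break into single-operator statements:
t1 = c + y
t2 = t1 - z


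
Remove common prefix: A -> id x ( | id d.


Common prefix: 'id'
Factored: A -> id A', A' -> x ( | d


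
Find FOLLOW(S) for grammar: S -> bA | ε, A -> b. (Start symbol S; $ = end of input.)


$ ∈ FOLLOW(S). For each A -> αBβ: add FIRST(β)\{ε} to FOLLOW(B); if β nullable, add FOLLOW(A).
FOLLOW(S) = {$}


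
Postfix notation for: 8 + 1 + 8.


Left to right (same or higher precedence on left)
Postfix: 8 1 + 8 +


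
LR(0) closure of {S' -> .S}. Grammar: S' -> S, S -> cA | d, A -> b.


Start: S' -> .S
For each item with dot before a nonterminal B, add B -> .γ for every B-production
Closure: [S' -> .S, S -> .cA, S -> .d]


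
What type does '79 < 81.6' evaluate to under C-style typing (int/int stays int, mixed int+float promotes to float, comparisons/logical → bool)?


Operand types: int < float
Rule: comparison yields bool
Result type: bool


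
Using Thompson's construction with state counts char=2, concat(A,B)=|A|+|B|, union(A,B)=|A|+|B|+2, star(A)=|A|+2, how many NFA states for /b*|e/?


Syntax tree has 2 char leaf(s), 1 union(s), 1 star(s)
chars contribute 2×2 = 4; each union adds +2; each star adds +2
Total: 4 + 2 + 2 = 8 states


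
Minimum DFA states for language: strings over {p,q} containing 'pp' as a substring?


KMP-style automaton: 2 progress states + 1 absorbing accept = 3
Minimal DFA: 3 states


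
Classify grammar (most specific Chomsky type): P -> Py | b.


Left-linear: every RHS is a terminal or one nonterminal followed by a terminal
Classification: Type 3 (Regular)


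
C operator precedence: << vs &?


'<<' is shift (level 8); '&' is bitwise AND (level 5)
Higher level binds tighter
'<<' has higher precedence than '&'


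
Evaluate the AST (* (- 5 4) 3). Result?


Evaluate inner: (- 5 4) = 1
Evaluate root: (* 1 3) = 3
Result: 3


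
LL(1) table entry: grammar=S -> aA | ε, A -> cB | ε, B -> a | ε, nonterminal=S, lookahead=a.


For [S, a]: 'a' ∈ FIRST(aA)
Entry: S -> aA


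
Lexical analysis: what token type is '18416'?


Pattern: digits only
Type: INTEGER_LITERAL


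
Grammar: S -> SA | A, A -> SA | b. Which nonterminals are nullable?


A nonterminal is nullable iff some alternative derives ε (directly, or every symbol in it is nullable)
Nullable: {}


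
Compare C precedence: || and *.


'*' is multiplicative (level 10); '||' is logical OR (level 1)
Higher level binds tighter
'*' has higher precedence than '||'


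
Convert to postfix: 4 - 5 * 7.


* has higher precedence, evaluate 5*7 first
Postfix: 4 5 7 * -


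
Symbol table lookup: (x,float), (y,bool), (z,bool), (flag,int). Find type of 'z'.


Lookup 'z' → type bool


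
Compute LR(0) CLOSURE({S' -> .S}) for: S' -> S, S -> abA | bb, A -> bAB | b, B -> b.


Start: S' -> .S
For each item with dot before a nonterminal B, add B -> .γ for every B-production
Closure: [S' -> .S, S -> .abA, S -> .bb]


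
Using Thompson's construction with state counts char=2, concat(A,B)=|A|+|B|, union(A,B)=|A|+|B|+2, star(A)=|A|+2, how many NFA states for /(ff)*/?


Syntax tree has 2 char leaf(s), 0 union(s), 1 star(s)
chars contribute 2×2 = 4; each union adds +2; each star adds +2
Total: 4 + 0 + 2 = 6 states


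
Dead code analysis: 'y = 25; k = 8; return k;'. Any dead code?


y is assigned but never read
Dead: 'y = 25'


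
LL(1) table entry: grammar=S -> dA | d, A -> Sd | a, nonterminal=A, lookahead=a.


For [A, a]: 'a' ∈ FIRST(a)
Entry: A -> a


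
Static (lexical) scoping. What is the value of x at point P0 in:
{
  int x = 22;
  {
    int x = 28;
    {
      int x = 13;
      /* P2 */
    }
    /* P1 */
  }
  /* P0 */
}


x declared in the same block as P0
x = 22


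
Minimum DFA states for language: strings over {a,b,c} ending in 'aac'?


Track the longest suffix of input matching a prefix of 'aac': 4 classes (prefixes of length 0..3)
Minimal DFA: 4 states


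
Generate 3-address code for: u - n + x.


Break into single-operator statements:
t1 = u - n
t2 = t1 + x


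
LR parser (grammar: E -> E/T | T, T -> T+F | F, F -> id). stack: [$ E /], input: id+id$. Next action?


no handle ('E/' is not any RHS); shift 'id'
Action: shift


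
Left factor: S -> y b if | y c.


Common prefix: 'y'
Factored: S -> y S', S' -> b if | c


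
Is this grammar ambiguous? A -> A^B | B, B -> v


precedence layered via separate nonterminal B: deterministic
Unambiguous


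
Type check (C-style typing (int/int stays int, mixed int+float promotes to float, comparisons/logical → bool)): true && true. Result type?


Operand types: bool && bool
Rule: logical operators take bool operands and yield bool
Result type: bool


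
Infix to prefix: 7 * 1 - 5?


left-to-right (same/higher precedence on left): tree is (- (* 7 1) 5)
Prefix: - * 7 1 5


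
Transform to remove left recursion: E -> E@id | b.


Left-recursive alternatives: E@id; non-recursive: b
Introduce E': E -> bE', E' -> @idE' | ε


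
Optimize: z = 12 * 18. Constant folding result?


12 * 18 = 216 at compile time
Optimized: z = 216


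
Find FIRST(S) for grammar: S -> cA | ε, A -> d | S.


Per alternative of S: FIRST(cA) = {c}; FIRST(ε) = {ε}
FIRST(S) = {c, ε}


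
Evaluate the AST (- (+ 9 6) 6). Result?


Evaluate inner: (+ 9 6) = 15
Evaluate root: (- 15 6) = 9
Result: 9


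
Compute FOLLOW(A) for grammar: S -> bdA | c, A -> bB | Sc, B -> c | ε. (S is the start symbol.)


$ ∈ FOLLOW(S). For each A -> αBβ: add FIRST(β)\{ε} to FOLLOW(B); if β nullable, add FOLLOW(A).
FOLLOW(A) = {$, c}


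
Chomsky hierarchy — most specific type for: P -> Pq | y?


Left-linear: every RHS is a terminal or one nonterminal followed by a terminal
Classification: Type 3 (Regular)


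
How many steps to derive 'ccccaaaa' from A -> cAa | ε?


Derivation: A => cAa => ccAaa => cccAaaa => ccccAaaaa => ccccaaaa
Steps: 5


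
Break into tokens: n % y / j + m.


Scan left to right, longest-match per lexeme
Tokens: ID(n), OP(%), ID(y), OP(/), ID(j), OP(+), ID(m)


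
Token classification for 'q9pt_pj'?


Pattern: letter/underscore followed by alphanumerics, not a keyword
Type: IDENTIFIER


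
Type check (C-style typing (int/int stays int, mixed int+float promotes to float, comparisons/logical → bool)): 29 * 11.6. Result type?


Operand types: int * float
Rule: mixed int/float promotes to float; int/int stays int
Result type: float


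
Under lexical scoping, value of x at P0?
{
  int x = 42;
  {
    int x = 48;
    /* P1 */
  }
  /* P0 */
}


x declared in the same block as P0
x = 42


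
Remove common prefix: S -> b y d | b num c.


Common prefix: 'b'
Factored: S -> b S', S' -> y d | num c


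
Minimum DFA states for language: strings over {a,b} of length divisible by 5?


Track length mod 5: states 0..4, accept at 0
Minimal DFA: 5 states


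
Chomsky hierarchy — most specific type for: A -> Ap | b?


Left-linear: every RHS is a terminal or one nonterminal followed by a terminal
Classification: Type 3 (Regular)


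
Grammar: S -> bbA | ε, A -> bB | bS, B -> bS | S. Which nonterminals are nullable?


A nonterminal is nullable iff some alternative derives ε (directly, or every symbol in it is nullable)
Nullable: {B, S}


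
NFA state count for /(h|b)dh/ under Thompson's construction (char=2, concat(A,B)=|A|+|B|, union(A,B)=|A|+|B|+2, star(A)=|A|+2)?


Syntax tree has 4 char leaf(s), 1 union(s), 0 star(s)
chars contribute 4×2 = 8; each union adds +2; each star adds +2
Total: 8 + 2 + 0 = 10 states


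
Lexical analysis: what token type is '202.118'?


Pattern: digits with a decimal point
Type: FLOAT_LITERAL


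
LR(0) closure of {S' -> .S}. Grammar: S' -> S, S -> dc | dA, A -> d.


Start: S' -> .S
For each item with dot before a nonterminal B, add B -> .γ for every B-production
Closure: [S' -> .S, S -> .dc, S -> .dA]


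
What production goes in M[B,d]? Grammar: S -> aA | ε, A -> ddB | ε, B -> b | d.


For [B, d]: 'd' ∈ FIRST(d)
Entry: B -> d


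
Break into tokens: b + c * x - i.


Scan left to right, longest-match per lexeme
Tokens: ID(b), OP(+), ID(c), OP(*), ID(x), OP(-), ID(i)


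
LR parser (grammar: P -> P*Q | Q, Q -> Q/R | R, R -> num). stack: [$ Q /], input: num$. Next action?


no handle; shift 'num'
Action: shift


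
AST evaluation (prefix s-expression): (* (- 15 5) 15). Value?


Evaluate inner: (- 15 5) = 10
Evaluate root: (* 10 15) = 150
Result: 150


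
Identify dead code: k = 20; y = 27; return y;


k is assigned but never read
Dead: 'k = 20'


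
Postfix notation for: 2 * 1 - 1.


Left to right (same or higher precedence on left)
Postfix: 2 1 * 1 -


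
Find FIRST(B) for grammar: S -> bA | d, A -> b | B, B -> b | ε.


Per alternative of B: FIRST(b) = {b}; FIRST(ε) = {ε}
FIRST(B) = {b, ε}


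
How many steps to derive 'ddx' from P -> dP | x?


Derivation: P => dP => ddP => ddx
Steps: 3


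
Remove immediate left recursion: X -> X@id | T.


Left-recursive alternatives: X@id; non-recursive: T
Introduce X': X -> TX', X' -> @idX' | ε


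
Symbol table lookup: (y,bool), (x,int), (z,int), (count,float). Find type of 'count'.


Lookup 'count' → type float


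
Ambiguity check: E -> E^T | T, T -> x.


precedence layered via separate nonterminal T: deterministic
Unambiguous


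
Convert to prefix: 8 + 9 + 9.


left-to-right (same/higher precedence on left): tree is (+ (+ 8 9) 9)
Prefix: + + 8 9 9


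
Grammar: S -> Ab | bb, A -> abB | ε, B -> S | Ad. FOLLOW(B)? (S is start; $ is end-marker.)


$ ∈ FOLLOW(S). For each A -> αBβ: add FIRST(β)\{ε} to FOLLOW(B); if β nullable, add FOLLOW(A).
FOLLOW(B) = {b, d}


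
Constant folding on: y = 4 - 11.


4 - 11 = -7 at compile time
Optimized: y = -7


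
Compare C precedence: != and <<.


'<<' is shift (level 8); '!=' is equality (level 6)
Higher level binds tighter
'<<' has higher precedence than '!='


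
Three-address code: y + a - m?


Break into single-operator statements:
t1 = y + a
t2 = t1 - m


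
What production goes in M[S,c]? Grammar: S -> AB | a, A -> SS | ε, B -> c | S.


For [S, c]: 'c' ∈ FIRST(AB)
Entry: S -> AB


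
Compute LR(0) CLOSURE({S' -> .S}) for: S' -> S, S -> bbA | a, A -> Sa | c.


Start: S' -> .S
For each item with dot before a nonterminal B, add B -> .γ for every B-production
Closure: [S' -> .S, S -> .bbA, S -> .a]


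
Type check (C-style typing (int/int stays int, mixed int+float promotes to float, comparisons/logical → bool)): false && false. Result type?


Operand types: bool && bool
Rule: logical operators take bool operands and yield bool
Result type: bool


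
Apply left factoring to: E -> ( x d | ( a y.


Common prefix: '('
Factored: E -> ( E', E' -> x d | a y


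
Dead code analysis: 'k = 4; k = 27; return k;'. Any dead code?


first assignment to k is overwritten before any read
Dead: 'k = 4'


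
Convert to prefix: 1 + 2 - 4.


left-to-right (same/higher precedence on left): tree is (- (+ 1 2) 4)
Prefix: - + 1 2 4


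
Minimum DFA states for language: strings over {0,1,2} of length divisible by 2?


Track length mod 2: states 0..1, accept at 0
Minimal DFA: 2 states


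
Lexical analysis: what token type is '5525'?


Pattern: digits only
Type: INTEGER_LITERAL


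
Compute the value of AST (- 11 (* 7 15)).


Evaluate inner: (* 7 15) = 105
Evaluate root: (- 11 105) = -94
Result: -94


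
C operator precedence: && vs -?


'-' is additive (level 9); '&&' is logical AND (level 2)
Higher level binds tighter
'-' has higher precedence than '&&'


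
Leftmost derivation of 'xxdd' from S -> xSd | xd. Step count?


Derivation: S => xSd => xxdd
Steps: 2


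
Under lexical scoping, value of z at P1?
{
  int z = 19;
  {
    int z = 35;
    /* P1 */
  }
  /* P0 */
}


z declared in the same block as P1
z = 35


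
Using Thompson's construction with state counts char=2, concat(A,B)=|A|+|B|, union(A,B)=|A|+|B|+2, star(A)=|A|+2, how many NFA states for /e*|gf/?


Syntax tree has 3 char leaf(s), 1 union(s), 1 star(s)
chars contribute 3×2 = 6; each union adds +2; each star adds +2
Total: 6 + 2 + 2 = 10 states


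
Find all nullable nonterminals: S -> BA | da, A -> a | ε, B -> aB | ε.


A nonterminal is nullable iff some alternative derives ε (directly, or every symbol in it is nullable)
Nullable: {A, B, S}


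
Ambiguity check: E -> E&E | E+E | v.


'v&v+v' has two parse trees (no precedence encoded between & and +)
Ambiguous


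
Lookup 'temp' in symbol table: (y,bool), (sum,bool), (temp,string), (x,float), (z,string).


Lookup 'temp' → type string


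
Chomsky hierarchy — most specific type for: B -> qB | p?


Right-linear: every RHS is a terminal or a terminal followed by one nonterminal
Classification: Type 3 (Regular)


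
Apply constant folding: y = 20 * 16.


20 * 16 = 320 at compile time
Optimized: y = 320


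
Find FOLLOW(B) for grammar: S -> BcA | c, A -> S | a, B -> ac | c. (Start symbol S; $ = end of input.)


$ ∈ FOLLOW(S). For each A -> αBβ: add FIRST(β)\{ε} to FOLLOW(B); if β nullable, add FOLLOW(A).
FOLLOW(B) = {c}


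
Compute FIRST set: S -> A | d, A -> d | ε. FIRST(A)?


Per alternative of A: FIRST(d) = {d}; FIRST(ε) = {ε}
FIRST(A) = {d, ε}


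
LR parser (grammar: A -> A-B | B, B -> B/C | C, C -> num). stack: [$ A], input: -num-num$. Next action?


shift '-' to continue A -> A-B
Action: shift


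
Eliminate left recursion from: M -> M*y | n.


Left-recursive alternatives: M*y; non-recursive: n
Introduce M': M -> nM', M' -> *yM' | ε


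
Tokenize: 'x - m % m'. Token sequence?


Scan left to right, longest-match per lexeme
Tokens: ID(x), OP(-), ID(m), OP(%), ID(m)


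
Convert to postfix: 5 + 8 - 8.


Left to right (same or higher precedence on left)
Postfix: 5 8 + 8 -


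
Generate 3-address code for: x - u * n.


Break into single-operator statements:
t1 = u * n
t2 = x - t1


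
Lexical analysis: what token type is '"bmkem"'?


Pattern: double-quoted sequence
Type: STRING_LITERAL


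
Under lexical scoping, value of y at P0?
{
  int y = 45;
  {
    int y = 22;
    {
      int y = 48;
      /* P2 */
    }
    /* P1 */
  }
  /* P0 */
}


y declared in the same block as P0
y = 45
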